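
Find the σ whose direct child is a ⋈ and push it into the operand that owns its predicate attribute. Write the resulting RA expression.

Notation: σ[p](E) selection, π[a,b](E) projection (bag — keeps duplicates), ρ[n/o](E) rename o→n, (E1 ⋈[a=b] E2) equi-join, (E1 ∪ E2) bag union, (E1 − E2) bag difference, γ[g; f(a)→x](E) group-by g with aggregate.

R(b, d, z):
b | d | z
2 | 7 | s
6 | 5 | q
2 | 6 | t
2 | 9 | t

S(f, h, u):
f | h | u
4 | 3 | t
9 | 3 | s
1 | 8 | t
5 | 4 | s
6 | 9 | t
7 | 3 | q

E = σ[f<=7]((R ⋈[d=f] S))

σ filters on f, owned by the right side.
E' = (R ⋈[d=f] σ[f<=7](S))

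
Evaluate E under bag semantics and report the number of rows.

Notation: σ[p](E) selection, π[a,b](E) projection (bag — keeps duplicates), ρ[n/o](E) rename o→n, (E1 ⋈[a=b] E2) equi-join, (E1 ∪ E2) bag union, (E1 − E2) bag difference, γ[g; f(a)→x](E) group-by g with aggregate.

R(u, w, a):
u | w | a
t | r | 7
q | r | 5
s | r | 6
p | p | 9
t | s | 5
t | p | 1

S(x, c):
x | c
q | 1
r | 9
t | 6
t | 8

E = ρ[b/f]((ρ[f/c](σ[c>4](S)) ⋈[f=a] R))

Stepwise |·|:
  S → 4
  σ[c>4](S) → 3
  ρ[f/c](σ[c>4](S)) → 3
  R → 6
  (ρ[f/c](σ[c>4](S)) ⋈[f=a] R) → 2
  ρ[b/f]((ρ[f/c](σ[c>4](S)) ⋈[f=a] R)) → 2

|E| = 2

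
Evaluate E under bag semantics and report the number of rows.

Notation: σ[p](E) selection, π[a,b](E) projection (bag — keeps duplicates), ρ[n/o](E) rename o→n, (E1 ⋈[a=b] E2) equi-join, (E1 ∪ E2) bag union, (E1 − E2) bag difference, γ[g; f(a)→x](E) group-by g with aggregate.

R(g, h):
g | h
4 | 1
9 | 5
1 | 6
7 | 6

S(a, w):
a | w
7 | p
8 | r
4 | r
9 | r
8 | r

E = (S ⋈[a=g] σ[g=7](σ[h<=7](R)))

Row counts bottom-up:
  S → 5
  R → 4
  σ[h<=7](R) → 4
  σ[g=7](σ[h<=7](R)) → 1
  (S ⋈[a=g] σ[g=7](σ[h<=7](R))) → 1

|E| = 1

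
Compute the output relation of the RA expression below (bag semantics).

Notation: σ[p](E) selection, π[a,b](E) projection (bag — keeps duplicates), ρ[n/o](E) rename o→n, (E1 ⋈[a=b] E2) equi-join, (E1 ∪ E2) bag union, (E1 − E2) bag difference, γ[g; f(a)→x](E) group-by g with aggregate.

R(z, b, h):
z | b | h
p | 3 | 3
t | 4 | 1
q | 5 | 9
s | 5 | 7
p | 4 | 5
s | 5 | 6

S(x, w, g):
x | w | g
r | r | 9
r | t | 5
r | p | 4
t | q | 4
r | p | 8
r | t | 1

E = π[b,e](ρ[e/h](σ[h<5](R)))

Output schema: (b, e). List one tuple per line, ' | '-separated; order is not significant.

Stepwise |·|:
  R → 6
  σ[h<5](R) → 2
  ρ[e/h](σ[h<5](R)) → 2
  π[b,e](ρ[e/h](σ[h<5](R))) → 2

== RESULT ==
b | e
3 | 3
4 | 1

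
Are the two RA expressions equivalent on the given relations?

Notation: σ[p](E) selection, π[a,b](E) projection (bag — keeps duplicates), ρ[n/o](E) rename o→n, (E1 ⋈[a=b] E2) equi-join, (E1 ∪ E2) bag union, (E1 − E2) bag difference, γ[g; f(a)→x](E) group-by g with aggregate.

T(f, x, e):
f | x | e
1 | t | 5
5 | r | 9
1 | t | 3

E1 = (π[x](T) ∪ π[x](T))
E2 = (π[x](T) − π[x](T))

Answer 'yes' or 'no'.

E1 row counts bottom-up:
  T → 3
  π[x](T) → 3
  T → 3
  π[x](T) → 3
  (π[x](T) ∪ π[x](T)) → 6
E2 row counts bottom-up:
  T → 3
  π[x](T) → 3
  T → 3
  π[x](T) → 3
  (π[x](T) − π[x](T)) → 0

E1 result:
x
r
r
t
t
t
t
E2 result:
x
(0 rows)
Witness: ('t',) appears 4× in E1 but 0× in E2.

no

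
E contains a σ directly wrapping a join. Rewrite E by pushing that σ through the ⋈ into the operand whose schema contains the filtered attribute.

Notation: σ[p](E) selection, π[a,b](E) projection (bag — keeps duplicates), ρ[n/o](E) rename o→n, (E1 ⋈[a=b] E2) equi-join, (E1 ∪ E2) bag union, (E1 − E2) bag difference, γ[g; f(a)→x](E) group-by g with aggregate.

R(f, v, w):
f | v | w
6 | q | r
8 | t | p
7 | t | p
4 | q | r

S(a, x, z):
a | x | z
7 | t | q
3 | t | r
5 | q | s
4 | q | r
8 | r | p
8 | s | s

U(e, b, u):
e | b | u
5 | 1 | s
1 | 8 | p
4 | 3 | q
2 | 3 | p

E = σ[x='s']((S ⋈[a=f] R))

σ filters on x, owned by the left side.
E' = (σ[x='s'](S) ⋈[a=f] R)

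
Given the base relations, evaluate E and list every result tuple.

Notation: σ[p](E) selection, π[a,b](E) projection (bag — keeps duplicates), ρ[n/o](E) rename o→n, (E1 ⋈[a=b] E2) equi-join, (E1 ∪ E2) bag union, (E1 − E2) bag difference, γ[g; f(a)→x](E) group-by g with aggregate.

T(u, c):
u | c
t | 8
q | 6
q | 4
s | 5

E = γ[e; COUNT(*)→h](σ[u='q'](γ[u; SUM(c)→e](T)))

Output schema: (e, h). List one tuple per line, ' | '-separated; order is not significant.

Stepwise |·|:
  T → 4
  γ[u; SUM(c)→e](T) → 3
  σ[u='q'](γ[u; SUM(c)→e](T)) → 1
  γ[e; COUNT(*)→h](σ[u='q'](γ[u; SUM(c)→e](T))) → 1

== RESULT ==
e | h
10 | 1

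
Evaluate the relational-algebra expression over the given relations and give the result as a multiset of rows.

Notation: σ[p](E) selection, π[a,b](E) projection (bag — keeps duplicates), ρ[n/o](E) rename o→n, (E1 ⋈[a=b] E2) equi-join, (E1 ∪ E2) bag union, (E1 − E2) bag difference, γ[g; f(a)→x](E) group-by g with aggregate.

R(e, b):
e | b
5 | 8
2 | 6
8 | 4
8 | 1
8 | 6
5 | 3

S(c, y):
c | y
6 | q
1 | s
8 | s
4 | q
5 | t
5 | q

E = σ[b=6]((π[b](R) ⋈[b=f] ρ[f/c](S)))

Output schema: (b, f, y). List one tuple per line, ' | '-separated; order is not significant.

Row counts bottom-up:
  R → 6
  π[b](R) → 6
  S → 6
  ρ[f/c](S) → 6
  (π[b](R) ⋈[b=f] ρ[f/c](S)) → 5
  σ[b=6]((π[b](R) ⋈[b=f] ρ[f/c](S))) → 2

== RESULT ==
b | f | y
6 | 6 | q
6 | 6 | q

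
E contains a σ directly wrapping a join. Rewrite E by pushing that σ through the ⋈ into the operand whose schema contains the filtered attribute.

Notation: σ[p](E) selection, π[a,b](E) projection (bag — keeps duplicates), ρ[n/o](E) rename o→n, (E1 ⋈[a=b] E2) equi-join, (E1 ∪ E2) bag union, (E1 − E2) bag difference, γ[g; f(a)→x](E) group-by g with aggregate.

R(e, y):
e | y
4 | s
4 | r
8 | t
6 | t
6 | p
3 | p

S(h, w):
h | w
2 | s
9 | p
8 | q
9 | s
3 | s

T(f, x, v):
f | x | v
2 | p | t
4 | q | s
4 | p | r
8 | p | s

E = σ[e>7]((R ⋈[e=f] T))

σ filters on e, owned by the left side.
E' = (σ[e>7](R) ⋈[e=f] T)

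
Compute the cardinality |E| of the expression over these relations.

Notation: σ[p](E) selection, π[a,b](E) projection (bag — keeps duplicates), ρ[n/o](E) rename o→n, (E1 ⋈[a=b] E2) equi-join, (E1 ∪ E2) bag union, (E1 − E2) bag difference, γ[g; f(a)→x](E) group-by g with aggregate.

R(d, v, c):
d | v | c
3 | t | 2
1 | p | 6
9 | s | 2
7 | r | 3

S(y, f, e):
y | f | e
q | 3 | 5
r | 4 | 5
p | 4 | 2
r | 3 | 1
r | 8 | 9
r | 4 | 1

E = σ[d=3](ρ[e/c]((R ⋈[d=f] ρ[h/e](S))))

Per-node cardinality:
  R → 4
  S → 6
  ρ[h/e](S) → 6
  (R ⋈[d=f] ρ[h/e](S)) → 2
  ρ[e/c]((R ⋈[d=f] ρ[h/e](S))) → 2
  σ[d=3](ρ[e/c]((R ⋈[d=f] ρ[h/e](S)))) → 2

|E| = 2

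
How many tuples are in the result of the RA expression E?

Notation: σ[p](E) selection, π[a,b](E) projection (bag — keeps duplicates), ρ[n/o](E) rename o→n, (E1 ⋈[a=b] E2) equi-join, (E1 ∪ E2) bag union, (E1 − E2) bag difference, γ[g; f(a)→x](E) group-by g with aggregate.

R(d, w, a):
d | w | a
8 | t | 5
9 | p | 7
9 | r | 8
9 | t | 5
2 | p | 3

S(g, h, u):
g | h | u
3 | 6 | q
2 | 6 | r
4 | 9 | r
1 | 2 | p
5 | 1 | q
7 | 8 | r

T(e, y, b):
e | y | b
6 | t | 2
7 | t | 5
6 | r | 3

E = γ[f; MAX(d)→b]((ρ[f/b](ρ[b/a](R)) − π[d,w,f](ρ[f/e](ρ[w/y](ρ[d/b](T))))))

Per-node cardinality:
  R → 5
  ρ[b/a](R) → 5
  ρ[f/b](ρ[b/a](R)) → 5
  T → 3
  ρ[d/b](T) → 3
  ρ[w/y](ρ[d/b](T)) → 3
  ρ[f/e](ρ[w/y](ρ[d/b](T))) → 3
  π[d,w,f](ρ[f/e](ρ[w/y](ρ[d/b](T)))) → 3
  (ρ[f/b](ρ[b/a](R)) − π[d,w,f](ρ[f/e](ρ[w/y](ρ[d/b](T))))) → 5
  γ[f; MAX(d)→b]((ρ[f/b](ρ[b/a](R)) − π[d,w,f](ρ[f/e](ρ[w/y](ρ[d/b](T)))))) → 4

|E| = 4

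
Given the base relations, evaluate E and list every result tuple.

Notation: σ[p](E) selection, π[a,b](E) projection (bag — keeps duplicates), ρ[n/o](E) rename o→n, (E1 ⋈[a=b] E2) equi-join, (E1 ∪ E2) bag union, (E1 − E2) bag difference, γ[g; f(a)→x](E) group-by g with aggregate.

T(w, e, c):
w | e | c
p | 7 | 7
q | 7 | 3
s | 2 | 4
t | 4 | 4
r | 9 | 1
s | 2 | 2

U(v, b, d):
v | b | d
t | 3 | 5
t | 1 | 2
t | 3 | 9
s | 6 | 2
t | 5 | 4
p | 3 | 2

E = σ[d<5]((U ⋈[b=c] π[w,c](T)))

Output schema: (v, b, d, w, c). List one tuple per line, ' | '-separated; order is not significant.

Subexpression sizes:
  U → 6
  T → 6
  π[w,c](T) → 6
  (U ⋈[b=c] π[w,c](T)) → 4
  σ[d<5]((U ⋈[b=c] π[w,c](T))) → 2

== RESULT ==
v | b | d | w | c
p | 3 | 2 | q | 3
t | 1 | 2 | r | 1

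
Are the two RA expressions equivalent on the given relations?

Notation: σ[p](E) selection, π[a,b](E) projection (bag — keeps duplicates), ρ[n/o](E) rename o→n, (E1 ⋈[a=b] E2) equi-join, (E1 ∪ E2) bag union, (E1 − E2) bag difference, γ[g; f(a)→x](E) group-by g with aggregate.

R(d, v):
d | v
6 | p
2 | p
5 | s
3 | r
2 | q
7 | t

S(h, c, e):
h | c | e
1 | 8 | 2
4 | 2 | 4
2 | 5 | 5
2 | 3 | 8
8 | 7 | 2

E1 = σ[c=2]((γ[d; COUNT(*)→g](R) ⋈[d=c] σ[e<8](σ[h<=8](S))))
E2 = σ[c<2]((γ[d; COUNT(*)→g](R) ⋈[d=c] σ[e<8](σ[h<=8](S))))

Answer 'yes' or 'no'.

E1 subexpression sizes:
  R → 6
  γ[d; COUNT(*)→g](R) → 5
  S → 5
  σ[h<=8](S) → 5
  σ[e<8](σ[h<=8](S)) → 4
  (γ[d; COUNT(*)→g](R) ⋈[d=c] σ[e<8](σ[h<=8](S))) → 3
  σ[c=2]((γ[d; COUNT(*)→g](R) ⋈[d=c] σ[e<8](σ[h<=8](S)))) → 1
E2 subexpression sizes:
  R → 6
  γ[d; COUNT(*)→g](R) → 5
  S → 5
  σ[h<=8](S) → 5
  σ[e<8](σ[h<=8](S)) → 4
  (γ[d; COUNT(*)→g](R) ⋈[d=c] σ[e<8](σ[h<=8](S))) → 3
  σ[c<2]((γ[d; COUNT(*)→g](R) ⋈[d=c] σ[e<8](σ[h<=8](S)))) → 0

E1 result:
d | g | h | c | e
2 | 2 | 4 | 2 | 4
E2 result:
d | g | h | c | e
(0 rows)
Witness: (2, 2, 4, 2, 4) appears 1× in E1 but 0× in E2.

no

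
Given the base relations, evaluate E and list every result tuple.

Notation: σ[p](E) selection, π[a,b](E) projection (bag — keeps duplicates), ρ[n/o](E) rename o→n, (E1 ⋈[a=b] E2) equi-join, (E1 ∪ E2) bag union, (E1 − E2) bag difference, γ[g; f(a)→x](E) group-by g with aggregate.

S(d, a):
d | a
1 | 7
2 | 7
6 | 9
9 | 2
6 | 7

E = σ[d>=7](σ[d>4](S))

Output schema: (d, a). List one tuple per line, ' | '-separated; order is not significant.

Subexpression sizes:
  S → 5
  σ[d>4](S) → 3
  σ[d>=7](σ[d>4](S)) → 1

== RESULT ==
d | a
9 | 2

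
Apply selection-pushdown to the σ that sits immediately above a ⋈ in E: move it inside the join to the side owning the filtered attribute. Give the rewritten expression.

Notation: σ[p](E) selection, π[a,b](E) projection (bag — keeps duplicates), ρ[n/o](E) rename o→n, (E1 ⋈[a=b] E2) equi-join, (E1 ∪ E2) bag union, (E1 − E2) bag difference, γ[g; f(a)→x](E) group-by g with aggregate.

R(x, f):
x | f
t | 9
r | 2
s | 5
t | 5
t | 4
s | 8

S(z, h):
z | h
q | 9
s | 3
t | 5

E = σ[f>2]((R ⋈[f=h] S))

σ filters on f, owned by the left side.
E' = (σ[f>2](R) ⋈[f=h] S)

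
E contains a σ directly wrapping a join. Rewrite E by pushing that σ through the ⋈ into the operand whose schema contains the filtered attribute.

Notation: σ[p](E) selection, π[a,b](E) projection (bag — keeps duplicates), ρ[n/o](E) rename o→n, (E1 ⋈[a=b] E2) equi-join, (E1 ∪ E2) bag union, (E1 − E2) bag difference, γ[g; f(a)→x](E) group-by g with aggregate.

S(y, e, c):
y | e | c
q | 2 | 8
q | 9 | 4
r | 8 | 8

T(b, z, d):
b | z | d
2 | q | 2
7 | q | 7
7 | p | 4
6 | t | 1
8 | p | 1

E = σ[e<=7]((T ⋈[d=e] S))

σ filters on e, owned by the right side.
E' = (T ⋈[d=e] σ[e<=7](S))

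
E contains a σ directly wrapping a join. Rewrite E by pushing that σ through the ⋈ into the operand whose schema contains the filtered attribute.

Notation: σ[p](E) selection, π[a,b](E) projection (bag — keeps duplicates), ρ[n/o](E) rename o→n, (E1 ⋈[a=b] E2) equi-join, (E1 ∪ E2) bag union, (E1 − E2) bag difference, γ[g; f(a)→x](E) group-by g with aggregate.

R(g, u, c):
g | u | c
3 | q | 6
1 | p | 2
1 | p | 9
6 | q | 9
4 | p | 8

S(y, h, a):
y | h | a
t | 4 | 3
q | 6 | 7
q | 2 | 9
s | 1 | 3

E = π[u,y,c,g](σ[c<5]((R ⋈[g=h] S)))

σ filters on c, owned by the left side.
E' = π[u,y,c,g]((σ[c<5](R) ⋈[g=h] S))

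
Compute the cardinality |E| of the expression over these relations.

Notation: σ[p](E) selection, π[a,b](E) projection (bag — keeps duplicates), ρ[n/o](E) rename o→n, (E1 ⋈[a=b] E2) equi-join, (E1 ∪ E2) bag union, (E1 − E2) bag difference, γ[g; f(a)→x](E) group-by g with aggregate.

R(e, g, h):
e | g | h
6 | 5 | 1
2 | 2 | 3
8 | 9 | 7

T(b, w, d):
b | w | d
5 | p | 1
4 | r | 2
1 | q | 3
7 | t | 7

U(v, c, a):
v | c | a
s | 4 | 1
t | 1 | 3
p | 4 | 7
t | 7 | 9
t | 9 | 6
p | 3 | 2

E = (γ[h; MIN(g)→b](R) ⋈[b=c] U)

Subexpression sizes:
  R → 3
  γ[h; MIN(g)→b](R) → 3
  U → 6
  (γ[h; MIN(g)→b](R) ⋈[b=c] U) → 1

|E| = 1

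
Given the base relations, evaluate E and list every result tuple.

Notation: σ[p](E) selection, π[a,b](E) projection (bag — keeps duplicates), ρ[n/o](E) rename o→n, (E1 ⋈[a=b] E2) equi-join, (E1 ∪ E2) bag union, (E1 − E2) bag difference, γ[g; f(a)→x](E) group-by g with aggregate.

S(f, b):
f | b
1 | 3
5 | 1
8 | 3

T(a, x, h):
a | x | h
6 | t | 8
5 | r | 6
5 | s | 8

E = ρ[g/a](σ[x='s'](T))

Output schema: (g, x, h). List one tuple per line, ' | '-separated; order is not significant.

Stepwise |·|:
  T → 3
  σ[x='s'](T) → 1
  ρ[g/a](σ[x='s'](T)) → 1

== RESULT ==
g | x | h
5 | s | 8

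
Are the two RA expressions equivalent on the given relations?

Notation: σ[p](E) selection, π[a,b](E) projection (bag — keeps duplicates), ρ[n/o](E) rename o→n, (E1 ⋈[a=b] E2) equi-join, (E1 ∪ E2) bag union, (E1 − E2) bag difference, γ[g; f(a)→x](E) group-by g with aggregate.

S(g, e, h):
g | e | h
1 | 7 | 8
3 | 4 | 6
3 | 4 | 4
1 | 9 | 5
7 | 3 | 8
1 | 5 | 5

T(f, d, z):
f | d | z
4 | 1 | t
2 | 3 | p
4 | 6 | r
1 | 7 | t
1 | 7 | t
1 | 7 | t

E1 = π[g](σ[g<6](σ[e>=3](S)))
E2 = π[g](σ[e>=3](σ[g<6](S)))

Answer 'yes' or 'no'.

E1 row counts bottom-up:
  S → 6
  σ[e>=3](S) → 6
  σ[g<6](σ[e>=3](S)) → 5
  π[g](σ[g<6](σ[e>=3](S))) → 5
E2 row counts bottom-up:
  S → 6
  σ[g<6](S) → 5
  σ[e>=3](σ[g<6](S)) → 5
  π[g](σ[e>=3](σ[g<6](S))) → 5

E1 and E2 produce the same multiset:
g
1
1
1
3
3

yes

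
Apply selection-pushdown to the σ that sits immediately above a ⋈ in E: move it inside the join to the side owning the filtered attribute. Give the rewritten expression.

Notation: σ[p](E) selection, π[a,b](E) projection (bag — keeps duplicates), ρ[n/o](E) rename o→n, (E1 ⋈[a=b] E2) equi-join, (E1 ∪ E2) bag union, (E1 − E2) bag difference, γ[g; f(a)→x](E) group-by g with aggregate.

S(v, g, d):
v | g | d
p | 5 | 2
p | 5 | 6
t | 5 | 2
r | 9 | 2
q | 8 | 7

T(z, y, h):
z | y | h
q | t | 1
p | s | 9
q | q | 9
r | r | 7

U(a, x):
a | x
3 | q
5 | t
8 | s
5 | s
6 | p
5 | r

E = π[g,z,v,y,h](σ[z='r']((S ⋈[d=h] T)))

σ filters on z, owned by the right side.
E' = π[g,z,v,y,h]((S ⋈[d=h] σ[z='r'](T)))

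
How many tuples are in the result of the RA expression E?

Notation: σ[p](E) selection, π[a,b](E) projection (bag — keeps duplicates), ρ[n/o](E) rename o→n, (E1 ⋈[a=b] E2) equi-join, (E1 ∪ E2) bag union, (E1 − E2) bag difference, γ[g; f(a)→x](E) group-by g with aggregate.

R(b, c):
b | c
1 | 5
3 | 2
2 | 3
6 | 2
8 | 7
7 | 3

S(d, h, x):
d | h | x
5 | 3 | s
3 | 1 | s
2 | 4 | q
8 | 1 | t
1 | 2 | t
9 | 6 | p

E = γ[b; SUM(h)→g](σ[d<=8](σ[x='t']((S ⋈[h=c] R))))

Stepwise |·|:
  S → 6
  R → 6
  (S ⋈[h=c] R) → 4
  σ[x='t']((S ⋈[h=c] R)) → 2
  σ[d<=8](σ[x='t']((S ⋈[h=c] R))) → 2
  γ[b; SUM(h)→g](σ[d<=8](σ[x='t']((S ⋈[h=c] R)))) → 2

|E| = 2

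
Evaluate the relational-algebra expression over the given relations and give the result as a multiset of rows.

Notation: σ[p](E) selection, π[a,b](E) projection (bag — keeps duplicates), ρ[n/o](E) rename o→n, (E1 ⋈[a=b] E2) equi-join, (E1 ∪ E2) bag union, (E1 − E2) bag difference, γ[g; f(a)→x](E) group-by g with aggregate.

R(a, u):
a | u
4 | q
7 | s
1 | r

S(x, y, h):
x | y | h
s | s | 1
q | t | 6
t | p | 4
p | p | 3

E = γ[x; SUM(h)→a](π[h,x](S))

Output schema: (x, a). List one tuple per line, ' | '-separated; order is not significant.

Subexpression sizes:
  S → 4
  π[h,x](S) → 4
  γ[x; SUM(h)→a](π[h,x](S)) → 4

== RESULT ==
x | a
p | 3
q | 6
s | 1
t | 4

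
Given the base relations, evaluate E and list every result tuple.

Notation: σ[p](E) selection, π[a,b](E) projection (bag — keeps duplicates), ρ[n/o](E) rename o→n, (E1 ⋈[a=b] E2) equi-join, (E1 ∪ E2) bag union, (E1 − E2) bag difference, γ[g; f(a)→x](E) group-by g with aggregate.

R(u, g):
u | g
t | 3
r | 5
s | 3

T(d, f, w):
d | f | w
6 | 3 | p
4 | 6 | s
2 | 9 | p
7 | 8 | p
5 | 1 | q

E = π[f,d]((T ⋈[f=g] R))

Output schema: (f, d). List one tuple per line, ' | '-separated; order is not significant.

Per-node cardinality:
  T → 5
  R → 3
  (T ⋈[f=g] R) → 2
  π[f,d]((T ⋈[f=g] R)) → 2

== RESULT ==
f | d
3 | 6
3 | 6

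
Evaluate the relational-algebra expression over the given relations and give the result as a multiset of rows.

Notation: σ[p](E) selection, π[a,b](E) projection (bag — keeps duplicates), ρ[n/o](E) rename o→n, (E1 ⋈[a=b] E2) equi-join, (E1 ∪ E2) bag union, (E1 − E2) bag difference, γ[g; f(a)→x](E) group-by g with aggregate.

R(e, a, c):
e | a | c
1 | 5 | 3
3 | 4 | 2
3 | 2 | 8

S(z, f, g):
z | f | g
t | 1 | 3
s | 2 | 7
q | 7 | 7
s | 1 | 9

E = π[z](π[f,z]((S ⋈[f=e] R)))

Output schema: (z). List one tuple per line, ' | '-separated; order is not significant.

Per-node cardinality:
  S → 4
  R → 3
  (S ⋈[f=e] R) → 2
  π[f,z]((S ⋈[f=e] R)) → 2
  π[z](π[f,z]((S ⋈[f=e] R))) → 2

== RESULT ==
z
s
t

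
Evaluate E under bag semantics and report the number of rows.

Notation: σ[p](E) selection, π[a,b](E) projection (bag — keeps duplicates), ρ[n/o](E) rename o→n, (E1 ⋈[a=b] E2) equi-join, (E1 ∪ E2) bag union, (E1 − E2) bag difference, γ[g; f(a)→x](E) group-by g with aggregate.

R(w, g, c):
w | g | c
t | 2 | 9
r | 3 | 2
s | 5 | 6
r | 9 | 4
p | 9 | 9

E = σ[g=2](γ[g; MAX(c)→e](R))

Per-node cardinality:
  R → 5
  γ[g; MAX(c)→e](R) → 4
  σ[g=2](γ[g; MAX(c)→e](R)) → 1

|E| = 1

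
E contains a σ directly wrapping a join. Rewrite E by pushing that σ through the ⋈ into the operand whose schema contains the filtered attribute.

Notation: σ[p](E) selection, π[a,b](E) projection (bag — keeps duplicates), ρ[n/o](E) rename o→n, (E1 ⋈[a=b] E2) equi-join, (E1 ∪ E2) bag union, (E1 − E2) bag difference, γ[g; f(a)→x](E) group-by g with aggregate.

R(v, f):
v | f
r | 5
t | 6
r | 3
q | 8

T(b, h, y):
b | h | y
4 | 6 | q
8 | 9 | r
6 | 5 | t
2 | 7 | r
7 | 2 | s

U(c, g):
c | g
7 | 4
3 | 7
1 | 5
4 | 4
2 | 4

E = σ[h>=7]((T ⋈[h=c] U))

σ filters on h, owned by the left side.
E' = (σ[h>=7](T) ⋈[h=c] U)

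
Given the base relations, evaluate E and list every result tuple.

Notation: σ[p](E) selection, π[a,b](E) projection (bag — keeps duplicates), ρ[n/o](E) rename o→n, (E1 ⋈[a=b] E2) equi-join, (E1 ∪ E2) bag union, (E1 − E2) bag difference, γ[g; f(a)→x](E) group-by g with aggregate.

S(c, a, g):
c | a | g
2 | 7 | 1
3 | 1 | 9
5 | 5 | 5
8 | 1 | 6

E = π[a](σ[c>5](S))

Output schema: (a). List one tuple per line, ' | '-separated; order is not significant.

Stepwise |·|:
  S → 4
  σ[c>5](S) → 1
  π[a](σ[c>5](S)) → 1

== RESULT ==
a
1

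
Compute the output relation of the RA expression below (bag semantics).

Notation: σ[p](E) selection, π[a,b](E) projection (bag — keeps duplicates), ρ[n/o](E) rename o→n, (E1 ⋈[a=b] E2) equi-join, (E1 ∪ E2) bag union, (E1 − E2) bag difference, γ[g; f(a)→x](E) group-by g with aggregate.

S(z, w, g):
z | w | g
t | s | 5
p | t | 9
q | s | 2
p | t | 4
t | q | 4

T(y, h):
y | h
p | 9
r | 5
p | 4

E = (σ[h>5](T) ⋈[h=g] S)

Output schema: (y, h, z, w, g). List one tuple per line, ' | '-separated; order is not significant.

Row counts bottom-up:
  T → 3
  σ[h>5](T) → 1
  S → 5
  (σ[h>5](T) ⋈[h=g] S) → 1

== RESULT ==
y | h | z | w | g
p | 9 | p | t | 9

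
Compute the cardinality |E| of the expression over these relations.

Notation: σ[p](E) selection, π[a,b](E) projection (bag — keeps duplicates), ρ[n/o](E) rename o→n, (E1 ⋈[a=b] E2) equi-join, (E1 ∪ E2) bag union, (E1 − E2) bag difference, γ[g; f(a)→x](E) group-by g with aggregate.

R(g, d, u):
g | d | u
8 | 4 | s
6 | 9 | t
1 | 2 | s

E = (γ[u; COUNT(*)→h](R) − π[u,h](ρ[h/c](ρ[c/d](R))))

Stepwise |·|:
  R → 3
  γ[u; COUNT(*)→h](R) → 2
  R → 3
  ρ[c/d](R) → 3
  ρ[h/c](ρ[c/d](R)) → 3
  π[u,h](ρ[h/c](ρ[c/d](R))) → 3
  (γ[u; COUNT(*)→h](R) − π[u,h](ρ[h/c](ρ[c/d](R)))) → 1

|E| = 1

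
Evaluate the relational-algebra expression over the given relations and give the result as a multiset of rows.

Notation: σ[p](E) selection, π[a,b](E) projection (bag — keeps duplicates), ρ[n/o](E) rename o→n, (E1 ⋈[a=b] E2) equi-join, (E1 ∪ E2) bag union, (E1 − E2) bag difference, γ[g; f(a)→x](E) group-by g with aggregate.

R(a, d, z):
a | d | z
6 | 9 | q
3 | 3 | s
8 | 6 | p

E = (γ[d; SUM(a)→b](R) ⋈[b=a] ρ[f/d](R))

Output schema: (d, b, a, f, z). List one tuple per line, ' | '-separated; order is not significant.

Row counts bottom-up:
  R → 3
  γ[d; SUM(a)→b](R) → 3
  R → 3
  ρ[f/d](R) → 3
  (γ[d; SUM(a)→b](R) ⋈[b=a] ρ[f/d](R)) → 3

== RESULT ==
d | b | a | f | z
3 | 3 | 3 | 3 | s
6 | 8 | 8 | 6 | p
9 | 6 | 6 | 9 | q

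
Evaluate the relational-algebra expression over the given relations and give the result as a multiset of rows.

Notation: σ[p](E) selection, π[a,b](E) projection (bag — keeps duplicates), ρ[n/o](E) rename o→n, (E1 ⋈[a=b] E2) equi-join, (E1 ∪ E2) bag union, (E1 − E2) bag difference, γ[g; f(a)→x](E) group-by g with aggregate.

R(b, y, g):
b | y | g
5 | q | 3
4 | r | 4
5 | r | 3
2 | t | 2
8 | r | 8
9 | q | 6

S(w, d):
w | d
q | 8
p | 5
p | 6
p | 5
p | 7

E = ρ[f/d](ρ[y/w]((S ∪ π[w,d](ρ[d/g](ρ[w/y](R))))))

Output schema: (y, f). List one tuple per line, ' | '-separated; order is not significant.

Subexpression sizes:
  S → 5
  R → 6
  ρ[w/y](R) → 6
  ρ[d/g](ρ[w/y](R)) → 6
  π[w,d](ρ[d/g](ρ[w/y](R))) → 6
  (S ∪ π[w,d](ρ[d/g](ρ[w/y](R)))) → 11
  ρ[y/w]((S ∪ π[w,d](ρ[d/g](ρ[w/y](R))))) → 11
  ρ[f/d](ρ[y/w]((S ∪ π[w,d](ρ[d/g](ρ[w/y](R)))))) → 11

== RESULT ==
y | f
p | 5
p | 5
p | 6
p | 7
q | 3
q | 6
q | 8
r | 3
r | 4
r | 8
t | 2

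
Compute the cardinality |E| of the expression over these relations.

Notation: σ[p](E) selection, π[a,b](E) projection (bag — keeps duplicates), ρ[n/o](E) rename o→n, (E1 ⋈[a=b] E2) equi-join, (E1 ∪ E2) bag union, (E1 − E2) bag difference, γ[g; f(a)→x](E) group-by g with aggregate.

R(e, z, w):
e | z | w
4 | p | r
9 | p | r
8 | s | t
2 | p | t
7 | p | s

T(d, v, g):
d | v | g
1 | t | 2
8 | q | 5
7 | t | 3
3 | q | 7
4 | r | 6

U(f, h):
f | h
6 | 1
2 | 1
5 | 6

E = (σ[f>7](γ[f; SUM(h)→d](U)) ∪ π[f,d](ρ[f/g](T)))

Row counts bottom-up:
  U → 3
  γ[f; SUM(h)→d](U) → 3
  σ[f>7](γ[f; SUM(h)→d](U)) → 0
  T → 5
  ρ[f/g](T) → 5
  π[f,d](ρ[f/g](T)) → 5
  (σ[f>7](γ[f; SUM(h)→d](U)) ∪ π[f,d](ρ[f/g](T))) → 5

|E| = 5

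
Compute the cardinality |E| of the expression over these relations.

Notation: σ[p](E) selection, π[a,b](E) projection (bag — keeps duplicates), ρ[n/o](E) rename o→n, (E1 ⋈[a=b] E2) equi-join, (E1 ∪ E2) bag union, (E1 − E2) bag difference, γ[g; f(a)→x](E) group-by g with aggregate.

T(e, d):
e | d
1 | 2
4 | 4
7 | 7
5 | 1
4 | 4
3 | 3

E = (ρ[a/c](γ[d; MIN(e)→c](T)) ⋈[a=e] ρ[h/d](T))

Per-node cardinality:
  T → 6
  γ[d; MIN(e)→c](T) → 5
  ρ[a/c](γ[d; MIN(e)→c](T)) → 5
  T → 6
  ρ[h/d](T) → 6
  (ρ[a/c](γ[d; MIN(e)→c](T)) ⋈[a=e] ρ[h/d](T)) → 6

|E| = 6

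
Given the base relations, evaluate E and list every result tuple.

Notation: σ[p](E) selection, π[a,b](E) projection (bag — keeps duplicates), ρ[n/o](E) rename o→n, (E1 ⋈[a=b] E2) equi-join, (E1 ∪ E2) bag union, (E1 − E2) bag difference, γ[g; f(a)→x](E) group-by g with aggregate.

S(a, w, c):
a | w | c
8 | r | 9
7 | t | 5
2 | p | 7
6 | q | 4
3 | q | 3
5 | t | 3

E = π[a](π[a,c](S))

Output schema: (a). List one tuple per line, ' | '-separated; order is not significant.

Row counts bottom-up:
  S → 6
  π[a,c](S) → 6
  π[a](π[a,c](S)) → 6

== RESULT ==
a
2
3
5
6
7
8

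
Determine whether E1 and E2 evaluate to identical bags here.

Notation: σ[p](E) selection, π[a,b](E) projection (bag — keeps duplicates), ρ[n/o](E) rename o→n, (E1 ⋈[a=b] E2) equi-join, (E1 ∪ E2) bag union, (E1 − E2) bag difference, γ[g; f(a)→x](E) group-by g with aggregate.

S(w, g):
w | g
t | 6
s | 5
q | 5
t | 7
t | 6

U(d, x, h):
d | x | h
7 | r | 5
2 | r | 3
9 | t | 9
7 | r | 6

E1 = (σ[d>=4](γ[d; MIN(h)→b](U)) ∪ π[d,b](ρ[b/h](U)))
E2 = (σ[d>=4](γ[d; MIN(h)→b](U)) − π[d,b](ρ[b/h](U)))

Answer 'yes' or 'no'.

E1 stepwise |·|:
  U → 4
  γ[d; MIN(h)→b](U) → 3
  σ[d>=4](γ[d; MIN(h)→b](U)) → 2
  U → 4
  ρ[b/h](U) → 4
  π[d,b](ρ[b/h](U)) → 4
  (σ[d>=4](γ[d; MIN(h)→b](U)) ∪ π[d,b](ρ[b/h](U))) → 6
E2 stepwise |·|:
  U → 4
  γ[d; MIN(h)→b](U) → 3
  σ[d>=4](γ[d; MIN(h)→b](U)) → 2
  U → 4
  ρ[b/h](U) → 4
  π[d,b](ρ[b/h](U)) → 4
  (σ[d>=4](γ[d; MIN(h)→b](U)) − π[d,b](ρ[b/h](U))) → 0

E1 result:
d | b
2 | 3
7 | 5
7 | 5
7 | 6
9 | 9
9 | 9
E2 result:
d | b
(0 rows)
Witness: (2, 3) appears 1× in E1 but 0× in E2.

no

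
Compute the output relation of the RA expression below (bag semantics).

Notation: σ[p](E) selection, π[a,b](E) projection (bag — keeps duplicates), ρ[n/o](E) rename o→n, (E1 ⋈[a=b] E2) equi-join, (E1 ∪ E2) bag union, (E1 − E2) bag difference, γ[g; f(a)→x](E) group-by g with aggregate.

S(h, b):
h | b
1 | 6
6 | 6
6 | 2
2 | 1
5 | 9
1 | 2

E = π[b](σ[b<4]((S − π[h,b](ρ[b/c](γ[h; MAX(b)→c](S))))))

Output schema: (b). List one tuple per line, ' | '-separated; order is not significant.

Row counts bottom-up:
  S → 6
  S → 6
  γ[h; MAX(b)→c](S) → 4
  ρ[b/c](γ[h; MAX(b)→c](S)) → 4
  π[h,b](ρ[b/c](γ[h; MAX(b)→c](S))) → 4
  (S − π[h,b](ρ[b/c](γ[h; MAX(b)→c](S)))) → 2
  σ[b<4]((S − π[h,b](ρ[b/c](γ[h; MAX(b)→c](S))))) → 2
  π[b](σ[b<4]((S − π[h,b](ρ[b/c](γ[h; MAX(b)→c](S)))))) → 2

== RESULT ==
b
2
2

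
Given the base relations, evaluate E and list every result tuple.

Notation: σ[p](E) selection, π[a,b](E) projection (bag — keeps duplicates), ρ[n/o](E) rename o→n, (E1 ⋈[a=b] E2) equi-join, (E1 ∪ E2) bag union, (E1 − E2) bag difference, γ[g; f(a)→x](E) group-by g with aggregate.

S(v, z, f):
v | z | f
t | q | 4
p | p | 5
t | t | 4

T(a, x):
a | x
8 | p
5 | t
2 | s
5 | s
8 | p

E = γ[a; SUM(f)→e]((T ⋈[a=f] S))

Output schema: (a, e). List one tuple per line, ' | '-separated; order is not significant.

Subexpression sizes:
  T → 5
  S → 3
  (T ⋈[a=f] S) → 2
  γ[a; SUM(f)→e]((T ⋈[a=f] S)) → 1

== RESULT ==
a | e
5 | 10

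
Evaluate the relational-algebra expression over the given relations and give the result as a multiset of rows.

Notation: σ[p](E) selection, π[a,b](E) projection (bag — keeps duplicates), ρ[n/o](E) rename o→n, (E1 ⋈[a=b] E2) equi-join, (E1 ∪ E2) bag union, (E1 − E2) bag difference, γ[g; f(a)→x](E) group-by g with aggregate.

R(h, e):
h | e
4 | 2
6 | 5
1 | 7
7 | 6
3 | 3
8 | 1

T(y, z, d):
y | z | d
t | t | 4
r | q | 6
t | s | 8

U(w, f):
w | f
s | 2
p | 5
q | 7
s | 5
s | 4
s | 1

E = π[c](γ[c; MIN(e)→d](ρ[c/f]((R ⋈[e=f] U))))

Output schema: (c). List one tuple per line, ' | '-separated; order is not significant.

Per-node cardinality:
  R → 6
  U → 6
  (R ⋈[e=f] U) → 5
  ρ[c/f]((R ⋈[e=f] U)) → 5
  γ[c; MIN(e)→d](ρ[c/f]((R ⋈[e=f] U))) → 4
  π[c](γ[c; MIN(e)→d](ρ[c/f]((R ⋈[e=f] U)))) → 4

== RESULT ==
c
1
2
5
7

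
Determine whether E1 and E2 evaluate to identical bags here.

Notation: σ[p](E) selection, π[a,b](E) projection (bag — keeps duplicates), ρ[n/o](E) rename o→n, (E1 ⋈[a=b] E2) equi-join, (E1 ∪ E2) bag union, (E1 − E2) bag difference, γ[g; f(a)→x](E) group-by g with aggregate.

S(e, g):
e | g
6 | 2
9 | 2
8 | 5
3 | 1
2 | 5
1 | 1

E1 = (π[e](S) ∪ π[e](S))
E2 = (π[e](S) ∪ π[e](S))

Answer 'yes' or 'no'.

E1 stepwise |·|:
  S → 6
  π[e](S) → 6
  S → 6
  π[e](S) → 6
  (π[e](S) ∪ π[e](S)) → 12
E2 stepwise |·|:
  S → 6
  π[e](S) → 6
  S → 6
  π[e](S) → 6
  (π[e](S) ∪ π[e](S)) → 12

E1 and E2 produce the same multiset:
e
1
1
2
2
3
3
6
6
8
8
9
9

yes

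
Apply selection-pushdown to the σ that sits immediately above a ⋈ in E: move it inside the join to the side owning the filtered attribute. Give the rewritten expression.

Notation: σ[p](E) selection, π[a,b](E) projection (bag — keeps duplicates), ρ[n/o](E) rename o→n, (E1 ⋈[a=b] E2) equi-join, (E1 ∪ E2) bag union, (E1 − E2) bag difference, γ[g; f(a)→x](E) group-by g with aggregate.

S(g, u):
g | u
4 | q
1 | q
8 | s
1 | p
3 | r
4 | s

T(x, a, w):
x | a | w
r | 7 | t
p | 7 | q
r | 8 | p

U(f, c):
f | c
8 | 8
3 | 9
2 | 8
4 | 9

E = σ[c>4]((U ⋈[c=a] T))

σ filters on c, owned by the left side.
E' = (σ[c>4](U) ⋈[c=a] T)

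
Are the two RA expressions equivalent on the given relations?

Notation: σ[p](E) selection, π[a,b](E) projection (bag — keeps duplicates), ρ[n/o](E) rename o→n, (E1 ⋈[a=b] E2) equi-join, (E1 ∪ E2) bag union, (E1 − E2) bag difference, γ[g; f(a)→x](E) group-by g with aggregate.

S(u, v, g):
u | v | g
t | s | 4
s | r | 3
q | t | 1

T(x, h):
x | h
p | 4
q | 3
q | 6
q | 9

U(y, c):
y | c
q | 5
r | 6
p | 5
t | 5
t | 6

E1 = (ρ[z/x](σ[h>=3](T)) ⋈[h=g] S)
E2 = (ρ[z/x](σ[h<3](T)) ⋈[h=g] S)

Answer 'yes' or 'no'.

E1 subexpression sizes:
  T → 4
  σ[h>=3](T) → 4
  ρ[z/x](σ[h>=3](T)) → 4
  S → 3
  (ρ[z/x](σ[h>=3](T)) ⋈[h=g] S) → 2
E2 subexpression sizes:
  T → 4
  σ[h<3](T) → 0
  ρ[z/x](σ[h<3](T)) → 0
  S → 3
  (ρ[z/x](σ[h<3](T)) ⋈[h=g] S) → 0

E1 result:
z | h | u | v | g
p | 4 | t | s | 4
q | 3 | s | r | 3
E2 result:
z | h | u | v | g
(0 rows)
Witness: ('p', 4, 't', 's', 4) appears 1× in E1 but 0× in E2.

no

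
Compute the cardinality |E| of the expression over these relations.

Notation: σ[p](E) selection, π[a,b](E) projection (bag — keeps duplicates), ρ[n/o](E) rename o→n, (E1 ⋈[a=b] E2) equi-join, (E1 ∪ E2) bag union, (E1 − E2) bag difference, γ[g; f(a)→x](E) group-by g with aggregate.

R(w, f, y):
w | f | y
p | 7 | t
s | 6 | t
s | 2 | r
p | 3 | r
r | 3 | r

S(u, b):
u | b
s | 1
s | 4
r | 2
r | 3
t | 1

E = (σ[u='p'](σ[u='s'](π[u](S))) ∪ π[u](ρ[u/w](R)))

Row counts bottom-up:
  S → 5
  π[u](S) → 5
  σ[u='s'](π[u](S)) → 2
  σ[u='p'](σ[u='s'](π[u](S))) → 0
  R → 5
  ρ[u/w](R) → 5
  π[u](ρ[u/w](R)) → 5
  (σ[u='p'](σ[u='s'](π[u](S))) ∪ π[u](ρ[u/w](R))) → 5

|E| = 5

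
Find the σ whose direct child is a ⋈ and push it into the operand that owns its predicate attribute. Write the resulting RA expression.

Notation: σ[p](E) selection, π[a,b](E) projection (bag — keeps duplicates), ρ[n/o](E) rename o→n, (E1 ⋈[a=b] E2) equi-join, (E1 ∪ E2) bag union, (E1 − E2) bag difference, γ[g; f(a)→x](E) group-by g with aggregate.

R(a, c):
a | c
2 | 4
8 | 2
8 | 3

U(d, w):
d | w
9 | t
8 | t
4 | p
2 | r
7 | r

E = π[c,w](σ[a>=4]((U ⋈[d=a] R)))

σ filters on a, owned by the right side.
E' = π[c,w]((U ⋈[d=a] σ[a>=4](R)))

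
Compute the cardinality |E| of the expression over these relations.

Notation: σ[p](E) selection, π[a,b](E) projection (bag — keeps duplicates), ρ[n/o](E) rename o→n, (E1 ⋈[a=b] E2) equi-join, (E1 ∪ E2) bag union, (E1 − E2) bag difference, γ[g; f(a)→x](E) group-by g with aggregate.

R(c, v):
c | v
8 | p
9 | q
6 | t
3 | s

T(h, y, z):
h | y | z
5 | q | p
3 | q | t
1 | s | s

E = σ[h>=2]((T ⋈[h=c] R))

Per-node cardinality:
  T → 3
  R → 4
  (T ⋈[h=c] R) → 1
  σ[h>=2]((T ⋈[h=c] R)) → 1

|E| = 1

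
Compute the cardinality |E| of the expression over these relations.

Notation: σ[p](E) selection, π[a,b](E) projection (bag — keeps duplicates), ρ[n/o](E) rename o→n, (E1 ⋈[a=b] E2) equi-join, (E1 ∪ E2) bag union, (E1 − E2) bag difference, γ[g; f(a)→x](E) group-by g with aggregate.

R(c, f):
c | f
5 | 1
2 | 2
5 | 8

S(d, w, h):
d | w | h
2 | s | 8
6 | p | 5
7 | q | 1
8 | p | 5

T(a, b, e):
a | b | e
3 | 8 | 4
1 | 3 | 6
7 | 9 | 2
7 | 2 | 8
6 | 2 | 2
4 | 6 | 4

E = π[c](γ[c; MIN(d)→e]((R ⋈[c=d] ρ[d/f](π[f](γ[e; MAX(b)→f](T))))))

Per-node cardinality:
  R → 3
  T → 6
  γ[e; MAX(b)→f](T) → 4
  π[f](γ[e; MAX(b)→f](T)) → 4
  ρ[d/f](π[f](γ[e; MAX(b)→f](T))) → 4
  (R ⋈[c=d] ρ[d/f](π[f](γ[e; MAX(b)→f](T)))) → 1
  γ[c; MIN(d)→e]((R ⋈[c=d] ρ[d/f](π[f](γ[e; MAX(b)→f](T))))) → 1
  π[c](γ[c; MIN(d)→e]((R ⋈[c=d] ρ[d/f](π[f](γ[e; MAX(b)→f](T)))))) → 1

|E| = 1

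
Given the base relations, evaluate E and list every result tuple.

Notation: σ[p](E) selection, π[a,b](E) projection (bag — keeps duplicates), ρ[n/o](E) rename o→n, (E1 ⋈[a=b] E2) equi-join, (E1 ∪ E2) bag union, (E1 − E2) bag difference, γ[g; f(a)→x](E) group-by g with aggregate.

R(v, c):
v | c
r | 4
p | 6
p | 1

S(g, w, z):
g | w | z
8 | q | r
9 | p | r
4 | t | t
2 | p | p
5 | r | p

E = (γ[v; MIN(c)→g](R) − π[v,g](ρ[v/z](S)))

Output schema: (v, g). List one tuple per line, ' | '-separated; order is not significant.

Row counts bottom-up:
  R → 3
  γ[v; MIN(c)→g](R) → 2
  S → 5
  ρ[v/z](S) → 5
  π[v,g](ρ[v/z](S)) → 5
  (γ[v; MIN(c)→g](R) − π[v,g](ρ[v/z](S))) → 2

== RESULT ==
v | g
p | 1
r | 4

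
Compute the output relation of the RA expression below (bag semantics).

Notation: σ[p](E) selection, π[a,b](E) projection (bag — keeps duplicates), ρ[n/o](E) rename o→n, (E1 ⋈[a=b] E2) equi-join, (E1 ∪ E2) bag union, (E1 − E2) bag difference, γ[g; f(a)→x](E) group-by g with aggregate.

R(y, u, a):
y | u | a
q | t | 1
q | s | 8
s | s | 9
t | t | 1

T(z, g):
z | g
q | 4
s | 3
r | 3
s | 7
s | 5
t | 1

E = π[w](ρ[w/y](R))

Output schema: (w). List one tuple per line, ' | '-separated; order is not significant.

Row counts bottom-up:
  R → 4
  ρ[w/y](R) → 4
  π[w](ρ[w/y](R)) → 4

== RESULT ==
w
q
q
s
t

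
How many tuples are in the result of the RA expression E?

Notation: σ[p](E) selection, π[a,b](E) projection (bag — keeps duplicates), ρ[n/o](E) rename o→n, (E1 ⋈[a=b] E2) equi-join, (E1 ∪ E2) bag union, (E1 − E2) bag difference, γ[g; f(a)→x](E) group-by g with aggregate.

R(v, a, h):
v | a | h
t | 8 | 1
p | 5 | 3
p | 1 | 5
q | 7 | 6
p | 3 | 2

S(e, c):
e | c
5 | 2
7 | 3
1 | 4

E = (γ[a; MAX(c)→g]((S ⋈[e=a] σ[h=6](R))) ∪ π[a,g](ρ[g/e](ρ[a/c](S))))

Subexpression sizes:
  S → 3
  R → 5
  σ[h=6](R) → 1
  (S ⋈[e=a] σ[h=6](R)) → 1
  γ[a; MAX(c)→g]((S ⋈[e=a] σ[h=6](R))) → 1
  S → 3
  ρ[a/c](S) → 3
  ρ[g/e](ρ[a/c](S)) → 3
  π[a,g](ρ[g/e](ρ[a/c](S))) → 3
  (γ[a; MAX(c)→g]((S ⋈[e=a] σ[h=6](R))) ∪ π[a,g](ρ[g/e](ρ[a/c](S)))) → 4

|E| = 4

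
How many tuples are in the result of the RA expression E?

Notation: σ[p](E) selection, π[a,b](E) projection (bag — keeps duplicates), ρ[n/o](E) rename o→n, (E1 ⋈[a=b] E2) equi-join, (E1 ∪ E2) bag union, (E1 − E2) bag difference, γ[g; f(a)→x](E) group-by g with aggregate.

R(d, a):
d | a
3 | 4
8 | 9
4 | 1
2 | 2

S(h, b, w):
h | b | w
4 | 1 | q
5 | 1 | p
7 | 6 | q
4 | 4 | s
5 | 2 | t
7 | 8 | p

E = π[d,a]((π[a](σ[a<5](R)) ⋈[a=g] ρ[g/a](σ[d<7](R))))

Row counts bottom-up:
  R → 4
  σ[a<5](R) → 3
  π[a](σ[a<5](R)) → 3
  R → 4
  σ[d<7](R) → 3
  ρ[g/a](σ[d<7](R)) → 3
  (π[a](σ[a<5](R)) ⋈[a=g] ρ[g/a](σ[d<7](R))) → 3
  π[d,a]((π[a](σ[a<5](R)) ⋈[a=g] ρ[g/a](σ[d<7](R)))) → 3

|E| = 3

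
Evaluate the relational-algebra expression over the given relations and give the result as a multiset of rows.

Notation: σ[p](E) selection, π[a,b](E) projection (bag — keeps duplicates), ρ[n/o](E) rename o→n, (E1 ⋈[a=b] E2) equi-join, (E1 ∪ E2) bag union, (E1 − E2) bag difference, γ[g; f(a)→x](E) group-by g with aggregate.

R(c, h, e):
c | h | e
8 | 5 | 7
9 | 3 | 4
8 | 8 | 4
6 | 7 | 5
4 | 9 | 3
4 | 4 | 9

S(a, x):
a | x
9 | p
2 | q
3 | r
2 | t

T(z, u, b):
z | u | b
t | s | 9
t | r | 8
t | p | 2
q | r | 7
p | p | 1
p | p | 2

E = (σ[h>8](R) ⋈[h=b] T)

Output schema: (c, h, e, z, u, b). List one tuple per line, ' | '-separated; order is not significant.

Row counts bottom-up:
  R → 6
  σ[h>8](R) → 1
  T → 6
  (σ[h>8](R) ⋈[h=b] T) → 1

== RESULT ==
c | h | e | z | u | b
4 | 9 | 3 | t | s | 9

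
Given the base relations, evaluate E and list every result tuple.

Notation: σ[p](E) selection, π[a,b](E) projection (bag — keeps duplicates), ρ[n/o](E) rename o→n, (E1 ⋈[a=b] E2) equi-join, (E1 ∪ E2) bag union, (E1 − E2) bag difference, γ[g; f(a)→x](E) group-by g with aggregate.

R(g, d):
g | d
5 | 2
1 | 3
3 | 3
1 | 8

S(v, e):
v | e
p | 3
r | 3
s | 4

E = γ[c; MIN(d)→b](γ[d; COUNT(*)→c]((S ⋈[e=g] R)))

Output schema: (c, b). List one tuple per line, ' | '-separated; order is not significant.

Per-node cardinality:
  S → 3
  R → 4
  (S ⋈[e=g] R) → 2
  γ[d; COUNT(*)→c]((S ⋈[e=g] R)) → 1
  γ[c; MIN(d)→b](γ[d; COUNT(*)→c]((S ⋈[e=g] R))) → 1

== RESULT ==
c | b
2 | 3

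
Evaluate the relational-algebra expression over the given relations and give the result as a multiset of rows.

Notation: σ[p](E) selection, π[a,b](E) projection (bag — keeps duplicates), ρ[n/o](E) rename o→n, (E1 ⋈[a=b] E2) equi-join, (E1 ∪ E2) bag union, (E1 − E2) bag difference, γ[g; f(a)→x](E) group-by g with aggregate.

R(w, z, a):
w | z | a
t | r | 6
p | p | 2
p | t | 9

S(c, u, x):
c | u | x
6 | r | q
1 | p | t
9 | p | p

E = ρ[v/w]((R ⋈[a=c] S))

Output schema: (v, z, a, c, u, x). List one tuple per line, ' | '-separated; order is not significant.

Row counts bottom-up:
  R → 3
  S → 3
  (R ⋈[a=c] S) → 2
  ρ[v/w]((R ⋈[a=c] S)) → 2

== RESULT ==
v | z | a | c | u | x
p | t | 9 | 9 | p | p
t | r | 6 | 6 | r | q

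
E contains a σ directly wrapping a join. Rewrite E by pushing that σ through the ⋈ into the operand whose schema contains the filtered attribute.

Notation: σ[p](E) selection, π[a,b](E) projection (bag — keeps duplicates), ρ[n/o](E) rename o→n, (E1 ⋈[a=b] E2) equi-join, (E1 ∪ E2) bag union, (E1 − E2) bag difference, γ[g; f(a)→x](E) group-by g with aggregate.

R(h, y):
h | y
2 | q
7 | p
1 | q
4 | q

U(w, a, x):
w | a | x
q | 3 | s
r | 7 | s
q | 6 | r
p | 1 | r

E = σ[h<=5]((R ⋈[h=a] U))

σ filters on h, owned by the left side.
E' = (σ[h<=5](R) ⋈[h=a] U)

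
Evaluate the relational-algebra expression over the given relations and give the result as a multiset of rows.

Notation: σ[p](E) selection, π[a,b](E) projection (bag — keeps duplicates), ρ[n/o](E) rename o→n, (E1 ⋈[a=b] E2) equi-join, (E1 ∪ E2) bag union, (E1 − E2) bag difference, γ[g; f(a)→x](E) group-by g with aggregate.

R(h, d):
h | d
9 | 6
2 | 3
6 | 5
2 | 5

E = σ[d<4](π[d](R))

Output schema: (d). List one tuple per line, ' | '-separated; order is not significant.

Row counts bottom-up:
  R → 4
  π[d](R) → 4
  σ[d<4](π[d](R)) → 1

== RESULT ==
d
3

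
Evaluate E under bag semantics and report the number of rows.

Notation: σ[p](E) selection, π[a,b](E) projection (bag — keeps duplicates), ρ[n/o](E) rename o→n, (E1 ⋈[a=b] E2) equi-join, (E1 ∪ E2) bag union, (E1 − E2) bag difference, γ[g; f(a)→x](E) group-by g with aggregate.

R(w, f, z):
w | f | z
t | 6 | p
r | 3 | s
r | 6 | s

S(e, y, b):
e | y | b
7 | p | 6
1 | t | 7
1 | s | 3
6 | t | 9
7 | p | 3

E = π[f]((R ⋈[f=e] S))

Stepwise |·|:
  R → 3
  S → 5
  (R ⋈[f=e] S) → 2
  π[f]((R ⋈[f=e] S)) → 2

|E| = 2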